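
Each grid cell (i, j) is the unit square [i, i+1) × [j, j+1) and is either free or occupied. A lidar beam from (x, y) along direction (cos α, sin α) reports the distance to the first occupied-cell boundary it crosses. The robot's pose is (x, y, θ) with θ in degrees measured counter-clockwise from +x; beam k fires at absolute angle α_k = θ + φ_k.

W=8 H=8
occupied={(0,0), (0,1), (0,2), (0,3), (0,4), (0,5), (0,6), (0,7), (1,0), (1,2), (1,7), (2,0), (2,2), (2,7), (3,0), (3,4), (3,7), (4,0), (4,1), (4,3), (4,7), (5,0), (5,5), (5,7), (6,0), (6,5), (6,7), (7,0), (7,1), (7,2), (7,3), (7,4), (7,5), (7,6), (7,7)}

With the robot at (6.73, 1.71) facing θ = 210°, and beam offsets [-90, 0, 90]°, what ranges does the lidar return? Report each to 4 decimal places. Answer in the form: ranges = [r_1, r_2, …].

beam 1: φ=-90°, α=120°
  direction (-0.5000, 0.8660); cell (6,1); t to first gridline: x 1.4600, y 0.3349 (then +2.0000 / +1.1547)
    (6,2) via y @ 0.3349
    (5,2) via x @ 1.4600
    (5,3) via y @ 1.4896
    (5,4) via y @ 2.6443
    (4,4) via x @ 3.4600
    (4,5) via y @ 3.7990
    (4,6) via y @ 4.9537
    (3,6) via x @ 5.4600
    (3,7) via y @ 6.1084  # hit
  → r_1 = 6.1084
beam 2: φ=0°, α=210°
  direction (-0.8660, -0.5000); cell (6,1); t to first gridline: x 0.8429, y 1.4200 (then +1.1547 / +2.0000)
    (5,1) via x @ 0.8429
    (5,0) via y @ 1.4200  # hit
  → r_2 = 1.4200
beam 3: φ=90°, α=300°
  direction (0.5000, -0.8660); cell (6,1); t to first gridline: x 0.5400, y 0.8198 (then +2.0000 / +1.1547)
    (7,1) via x @ 0.5400  # hit
  → r_3 = 0.5400

ranges = [6.1084, 1.4200, 0.5400]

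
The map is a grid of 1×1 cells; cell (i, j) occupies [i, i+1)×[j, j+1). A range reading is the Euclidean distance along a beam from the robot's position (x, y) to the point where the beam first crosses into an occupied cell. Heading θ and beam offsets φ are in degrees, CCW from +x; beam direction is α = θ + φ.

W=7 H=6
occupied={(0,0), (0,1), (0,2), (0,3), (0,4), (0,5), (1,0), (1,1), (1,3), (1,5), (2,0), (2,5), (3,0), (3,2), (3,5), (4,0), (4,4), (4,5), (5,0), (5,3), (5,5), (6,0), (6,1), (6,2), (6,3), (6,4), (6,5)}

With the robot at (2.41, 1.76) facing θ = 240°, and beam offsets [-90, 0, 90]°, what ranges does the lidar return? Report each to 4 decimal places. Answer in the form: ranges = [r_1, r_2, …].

beam 1: φ=-90°, α=150°
  d=(-0.8660,0.5000)  start (2,1)  tX=0.4734 tY=0.4800  stride 1/|dx|=1.1547 1/|dy|=2.0000
    cross x-line → (1,1), t=0.4734 (wall)
  → r_1 = 0.4734
beam 2: φ=0°, α=240°
  d=(-0.5000,-0.8660)  start (2,1)  tX=0.8200 tY=0.8776  stride 1/|dx|=2.0000 1/|dy|=1.1547
    cross x-line → (1,1), t=0.8200 (wall)
  → r_2 = 0.8200
beam 3: φ=90°, α=330°
  d=(0.8660,-0.5000)  start (2,1)  tX=0.6813 tY=1.5200  stride 1/|dx|=1.1547 1/|dy|=2.0000
    cross x-line → (3,1), t=0.6813
    cross y-line → (3,0), t=1.5200 (wall)
  → r_3 = 1.5200

ranges = [0.4734, 0.8200, 1.5200]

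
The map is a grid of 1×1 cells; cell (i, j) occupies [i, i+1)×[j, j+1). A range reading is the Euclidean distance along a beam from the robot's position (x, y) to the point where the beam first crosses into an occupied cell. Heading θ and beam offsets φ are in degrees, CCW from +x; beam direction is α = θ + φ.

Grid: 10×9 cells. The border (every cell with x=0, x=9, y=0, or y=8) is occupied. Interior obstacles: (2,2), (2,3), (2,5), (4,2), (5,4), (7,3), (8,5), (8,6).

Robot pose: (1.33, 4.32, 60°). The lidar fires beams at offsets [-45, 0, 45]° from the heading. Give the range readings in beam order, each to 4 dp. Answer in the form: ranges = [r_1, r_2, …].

beam 1: φ=-45°, α=15°
  direction (0.9659, 0.2588); cell (1,4); t to first gridline: x 0.6936, y 2.6273 (then +1.0353 / +3.8637)
    (2,4) via x @ 0.6936
    (3,4) via x @ 1.7289
    (3,5) via y @ 2.6273
    (4,5) via x @ 2.7642
    (5,5) via x @ 3.7995
    (6,5) via x @ 4.8347
    (7,5) via x @ 5.8700
    (7,6) via y @ 6.4910
    (8,6) via x @ 6.9053  # hit
  → r_1 = 6.9053
beam 2: φ=0°, α=60°
  direction (0.5000, 0.8660); cell (1,4); t to first gridline: x 1.3400, y 0.7852 (then +2.0000 / +1.1547)
    (1,5) via y @ 0.7852
    (2,5) via x @ 1.3400  # hit
  → r_2 = 1.3400
beam 3: φ=45°, α=105°
  direction (-0.2588, 0.9659); cell (1,4); t to first gridline: x 1.2750, y 0.7040 (then +3.8637 / +1.0353)
    (1,5) via y @ 0.7040
    (0,5) via x @ 1.2750  # hit
  → r_3 = 1.2750

ranges = [6.9053, 1.3400, 1.2750]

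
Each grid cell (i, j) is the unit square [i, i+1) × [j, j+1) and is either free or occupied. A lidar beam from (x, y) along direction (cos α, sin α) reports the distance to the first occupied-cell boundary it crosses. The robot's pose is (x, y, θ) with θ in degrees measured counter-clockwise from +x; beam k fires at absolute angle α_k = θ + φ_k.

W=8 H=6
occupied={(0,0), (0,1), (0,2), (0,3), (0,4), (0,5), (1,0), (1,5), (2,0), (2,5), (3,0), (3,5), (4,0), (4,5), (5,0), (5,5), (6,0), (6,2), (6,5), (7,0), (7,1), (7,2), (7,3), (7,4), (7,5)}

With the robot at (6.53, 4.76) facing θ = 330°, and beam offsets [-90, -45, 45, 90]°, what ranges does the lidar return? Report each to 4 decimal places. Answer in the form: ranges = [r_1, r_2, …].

ranges = [4.3417, 1.8159, 0.4866, 0.2771]

beam 1: φ=-90°, α=240°
  d=(-0.5000,-0.8660)  start (6,4)  tX=1.0600 tY=0.8776  stride 1/|dx|=2.0000 1/|dy|=1.1547
    cross y-line → (6,3), t=0.8776
    cross x-line → (5,3), t=1.0600
    cross y-line → (5,2), t=2.0323
    cross x-line → (4,2), t=3.0600
    cross y-line → (4,1), t=3.1870
    cross y-line → (4,0), t=4.3417 (wall)
  → r_1 = 4.3417
beam 2: φ=-45°, α=285°
  d=(0.2588,-0.9659)  start (6,4)  tX=1.8159 tY=0.7868  stride 1/|dx|=3.8637 1/|dy|=1.0353
    cross y-line → (6,3), t=0.7868
    cross x-line → (7,3), t=1.8159 (wall)
  → r_2 = 1.8159
beam 3: φ=45°, α=15°
  d=(0.9659,0.2588)  start (6,4)  tX=0.4866 tY=0.9273  stride 1/|dx|=1.0353 1/|dy|=3.8637
    cross x-line → (7,4), t=0.4866 (wall)
  → r_3 = 0.4866
beam 4: φ=90°, α=60°
  d=(0.5000,0.8660)  start (6,4)  tX=0.9400 tY=0.2771  stride 1/|dx|=2.0000 1/|dy|=1.1547
    cross y-line → (6,5), t=0.2771 (wall)
  → r_4 = 0.2771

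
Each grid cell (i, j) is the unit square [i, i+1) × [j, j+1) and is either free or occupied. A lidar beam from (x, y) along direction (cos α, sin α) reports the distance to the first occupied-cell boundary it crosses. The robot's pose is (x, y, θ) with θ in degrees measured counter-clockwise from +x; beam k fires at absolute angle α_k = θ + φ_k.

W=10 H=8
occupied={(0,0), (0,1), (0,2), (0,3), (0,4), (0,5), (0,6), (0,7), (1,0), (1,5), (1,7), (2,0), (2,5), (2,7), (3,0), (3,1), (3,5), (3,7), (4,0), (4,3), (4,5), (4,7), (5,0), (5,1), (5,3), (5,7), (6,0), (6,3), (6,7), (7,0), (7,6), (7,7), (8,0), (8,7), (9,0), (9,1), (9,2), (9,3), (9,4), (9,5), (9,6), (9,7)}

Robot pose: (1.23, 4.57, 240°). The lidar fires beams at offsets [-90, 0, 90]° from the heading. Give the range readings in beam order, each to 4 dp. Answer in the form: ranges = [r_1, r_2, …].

beam 1: φ=-90°, α=150°
  dir = (cos 150°, sin 150°) = (-0.8660, 0.5000); from cell (1,4)
  next x-line at t=0.2656, next y-line at t=0.8600; Δt_x=1.1547, Δt_y=2.0000
    x: enter (0,4) at t=0.2656 ← occupied
  → r_1 = 0.2656
beam 2: φ=0°, α=240°
  dir = (cos 240°, sin 240°) = (-0.5000, -0.8660); from cell (1,4)
  next x-line at t=0.4600, next y-line at t=0.6582; Δt_x=2.0000, Δt_y=1.1547
    x: enter (0,4) at t=0.4600 ← occupied
  → r_2 = 0.4600
beam 3: φ=90°, α=330°
  dir = (cos 330°, sin 330°) = (0.8660, -0.5000); from cell (1,4)
  next x-line at t=0.8891, next y-line at t=1.1400; Δt_x=1.1547, Δt_y=2.0000
    x: enter (2,4) at t=0.8891
    y: enter (2,3) at t=1.1400
    x: enter (3,3) at t=2.0438
    y: enter (3,2) at t=3.1400
    x: enter (4,2) at t=3.1985
    x: enter (5,2) at t=4.3532
    y: enter (5,1) at t=5.1400 ← occupied
  → r_3 = 5.1400

ranges = [0.2656, 0.4600, 5.1400]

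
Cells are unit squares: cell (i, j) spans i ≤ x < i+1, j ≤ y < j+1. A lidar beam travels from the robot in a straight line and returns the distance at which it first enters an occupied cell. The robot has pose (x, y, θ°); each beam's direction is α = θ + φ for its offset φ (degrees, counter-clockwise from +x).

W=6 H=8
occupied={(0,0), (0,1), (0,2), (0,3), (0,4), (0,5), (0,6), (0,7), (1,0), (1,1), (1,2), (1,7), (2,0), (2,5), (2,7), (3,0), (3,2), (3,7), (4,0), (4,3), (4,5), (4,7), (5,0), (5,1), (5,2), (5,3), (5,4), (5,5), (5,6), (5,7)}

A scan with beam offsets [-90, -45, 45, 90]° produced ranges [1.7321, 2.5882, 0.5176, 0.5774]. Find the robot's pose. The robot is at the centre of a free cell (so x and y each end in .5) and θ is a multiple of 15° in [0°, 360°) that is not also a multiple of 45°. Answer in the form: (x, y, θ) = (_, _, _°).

(x, y, θ) = (3.5, 3.5, 210°)

Candidates: 18 free-cell centres × 16 headings = 288 poses. Raycast each; keep the one whose scan matches to 4 dp.
  (3.5, 6.5, 150°): beam 1 = 0.5774 ≠ 1.7321 ✗
  (2.5, 6.5, 165°): beam 1 = 0.5176 ≠ 1.7321 ✗
  (2.5, 1.5, 105°): beam 1 = 2.5882 ≠ 1.7321 ✗
  …
  (3.5, 3.5, 210°): r_1=1.7321, r_2=2.5882, r_3=0.5176, r_4=0.5774 — all match ✓
Unique over the lattice → pose = (3.5, 3.5, 210°).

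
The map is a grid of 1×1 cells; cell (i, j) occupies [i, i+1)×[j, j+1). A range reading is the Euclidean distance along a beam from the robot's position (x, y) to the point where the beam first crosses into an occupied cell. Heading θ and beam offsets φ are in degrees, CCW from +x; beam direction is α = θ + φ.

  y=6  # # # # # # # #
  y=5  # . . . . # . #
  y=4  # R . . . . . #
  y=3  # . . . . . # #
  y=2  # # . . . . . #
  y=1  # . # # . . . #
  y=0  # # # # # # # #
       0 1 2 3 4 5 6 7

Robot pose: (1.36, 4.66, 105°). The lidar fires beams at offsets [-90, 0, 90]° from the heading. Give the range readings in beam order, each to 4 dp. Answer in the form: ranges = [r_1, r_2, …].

beam 1: φ=-90°, α=15°
  dir = (cos 15°, sin 15°) = (0.9659, 0.2588); from cell (1,4)
  next x-line at t=0.6626, next y-line at t=1.3137; Δt_x=1.0353, Δt_y=3.8637
    x: enter (2,4) at t=0.6626
    y: enter (2,5) at t=1.3137
    x: enter (3,5) at t=1.6979
    x: enter (4,5) at t=2.7331
    x: enter (5,5) at t=3.7684 ← occupied
  → r_1 = 3.7684
beam 2: φ=0°, α=105°
  dir = (cos 105°, sin 105°) = (-0.2588, 0.9659); from cell (1,4)
  next x-line at t=1.3909, next y-line at t=0.3520; Δt_x=3.8637, Δt_y=1.0353
    y: enter (1,5) at t=0.3520
    y: enter (1,6) at t=1.3873 ← occupied
  → r_2 = 1.3873
beam 3: φ=90°, α=195°
  dir = (cos 195°, sin 195°) = (-0.9659, -0.2588); from cell (1,4)
  next x-line at t=0.3727, next y-line at t=2.5500; Δt_x=1.0353, Δt_y=3.8637
    x: enter (0,4) at t=0.3727 ← occupied
  → r_3 = 0.3727

ranges = [3.7684, 1.3873, 0.3727]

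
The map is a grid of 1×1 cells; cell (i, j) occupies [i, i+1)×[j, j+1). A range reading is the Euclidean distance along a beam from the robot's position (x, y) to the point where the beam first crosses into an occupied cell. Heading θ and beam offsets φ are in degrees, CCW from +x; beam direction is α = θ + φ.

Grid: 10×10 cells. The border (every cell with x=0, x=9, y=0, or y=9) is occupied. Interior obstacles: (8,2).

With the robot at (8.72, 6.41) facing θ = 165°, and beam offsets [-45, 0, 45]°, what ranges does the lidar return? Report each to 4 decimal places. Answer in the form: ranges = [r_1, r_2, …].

ranges = [2.9907, 7.9923, 8.9143]

beam 1: φ=-45°, α=120°
  dir = (cos 120°, sin 120°) = (-0.5000, 0.8660); from cell (8,6)
  next x-line at t=1.4400, next y-line at t=0.6813; Δt_x=2.0000, Δt_y=1.1547
    y: enter (8,7) at t=0.6813
    x: enter (7,7) at t=1.4400
    y: enter (7,8) at t=1.8360
    y: enter (7,9) at t=2.9907 ← occupied
  → r_1 = 2.9907
beam 2: φ=0°, α=165°
  dir = (cos 165°, sin 165°) = (-0.9659, 0.2588); from cell (8,6)
  next x-line at t=0.7454, next y-line at t=2.2796; Δt_x=1.0353, Δt_y=3.8637
    x: enter (7,6) at t=0.7454
    x: enter (6,6) at t=1.7807
    y: enter (6,7) at t=2.2796
    x: enter (5,7) at t=2.8160
    x: enter (4,7) at t=3.8512
    x: enter (3,7) at t=4.8865
    x: enter (2,7) at t=5.9218
    y: enter (2,8) at t=6.1433
    x: enter (1,8) at t=6.9571
    x: enter (0,8) at t=7.9923 ← occupied
  → r_2 = 7.9923
beam 3: φ=45°, α=210°
  dir = (cos 210°, sin 210°) = (-0.8660, -0.5000); from cell (8,6)
  next x-line at t=0.8314, next y-line at t=0.8200; Δt_x=1.1547, Δt_y=2.0000
    y: enter (8,5) at t=0.8200
    x: enter (7,5) at t=0.8314
    x: enter (6,5) at t=1.9861
    y: enter (6,4) at t=2.8200
    x: enter (5,4) at t=3.1408
    x: enter (4,4) at t=4.2955
    y: enter (4,3) at t=4.8200
    x: enter (3,3) at t=5.4502
    x: enter (2,3) at t=6.6049
    y: enter (2,2) at t=6.8200
    x: enter (1,2) at t=7.7596
    y: enter (1,1) at t=8.8200
    x: enter (0,1) at t=8.9143 ← occupied
  → r_3 = 8.9143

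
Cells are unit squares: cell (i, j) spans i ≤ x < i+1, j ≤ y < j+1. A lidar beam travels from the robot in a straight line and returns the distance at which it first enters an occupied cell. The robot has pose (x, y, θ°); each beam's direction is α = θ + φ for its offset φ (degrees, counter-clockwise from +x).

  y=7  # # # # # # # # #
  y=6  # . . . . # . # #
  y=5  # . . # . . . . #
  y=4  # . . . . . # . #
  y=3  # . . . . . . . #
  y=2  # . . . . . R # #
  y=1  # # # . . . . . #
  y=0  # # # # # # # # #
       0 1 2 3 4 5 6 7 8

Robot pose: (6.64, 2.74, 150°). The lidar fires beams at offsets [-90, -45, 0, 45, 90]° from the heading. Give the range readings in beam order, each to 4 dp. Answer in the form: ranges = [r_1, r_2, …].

ranges = [2.7200, 1.3044, 6.5125, 3.7684, 2.0092]

beam 1: φ=-90°, α=60°
  cosα=0.5000 sinα=0.8660 | (6,2) | tMaxX 0.7200 tMaxY 0.3002 | tΔX 2.0000 tΔY 1.1547
    t=0.3002 [y] (6,3)
    t=0.7200 [x] (7,3)
    t=1.4549 [y] (7,4)
    t=2.6096 [y] (7,5)
    t=2.7200 [x] (8,5) — stop
  → r_1 = 2.7200
beam 2: φ=-45°, α=105°
  cosα=-0.2588 sinα=0.9659 | (6,2) | tMaxX 2.4728 tMaxY 0.2692 | tΔX 3.8637 tΔY 1.0353
    t=0.2692 [y] (6,3)
    t=1.3044 [y] (6,4) — stop
  → r_2 = 1.3044
beam 3: φ=0°, α=150°
  cosα=-0.8660 sinα=0.5000 | (6,2) | tMaxX 0.7390 tMaxY 0.5200 | tΔX 1.1547 tΔY 2.0000
    t=0.5200 [y] (6,3)
    t=0.7390 [x] (5,3)
    t=1.8937 [x] (4,3)
    t=2.5200 [y] (4,4)
    t=3.0484 [x] (3,4)
    t=4.2031 [x] (2,4)
    t=4.5200 [y] (2,5)
    t=5.3578 [x] (1,5)
    t=6.5125 [x] (0,5) — stop
  → r_3 = 6.5125
beam 4: φ=45°, α=195°
  cosα=-0.9659 sinα=-0.2588 | (6,2) | tMaxX 0.6626 tMaxY 2.8591 | tΔX 1.0353 tΔY 3.8637
    t=0.6626 [x] (5,2)
    t=1.6979 [x] (4,2)
    t=2.7331 [x] (3,2)
    t=2.8591 [y] (3,1)
    t=3.7684 [x] (2,1) — stop
  → r_4 = 3.7684
beam 5: φ=90°, α=240°
  cosα=-0.5000 sinα=-0.8660 | (6,2) | tMaxX 1.2800 tMaxY 0.8545 | tΔX 2.0000 tΔY 1.1547
    t=0.8545 [y] (6,1)
    t=1.2800 [x] (5,1)
    t=2.0092 [y] (5,0) — stop
  → r_5 = 2.0092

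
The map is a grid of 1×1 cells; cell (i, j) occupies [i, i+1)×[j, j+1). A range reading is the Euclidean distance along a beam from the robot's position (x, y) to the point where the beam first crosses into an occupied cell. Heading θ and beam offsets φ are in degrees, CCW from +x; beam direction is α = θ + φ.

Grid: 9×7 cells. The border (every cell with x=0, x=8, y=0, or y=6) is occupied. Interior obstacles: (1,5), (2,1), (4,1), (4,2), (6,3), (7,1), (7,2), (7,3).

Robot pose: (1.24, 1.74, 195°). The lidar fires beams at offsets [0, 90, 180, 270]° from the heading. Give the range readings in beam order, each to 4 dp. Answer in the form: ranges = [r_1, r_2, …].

beam 1: φ=0°, α=195°
  d=(-0.9659,-0.2588)  start (1,1)  tX=0.2485 tY=2.8591  stride 1/|dx|=1.0353 1/|dy|=3.8637
    cross x-line → (0,1), t=0.2485 (wall)
  → r_1 = 0.2485
beam 2: φ=90°, α=285°
  d=(0.2588,-0.9659)  start (1,1)  tX=2.9364 tY=0.7661  stride 1/|dx|=3.8637 1/|dy|=1.0353
    cross y-line → (1,0), t=0.7661 (wall)
  → r_2 = 0.7661
beam 3: φ=180°, α=15°
  d=(0.9659,0.2588)  start (1,1)  tX=0.7868 tY=1.0046  stride 1/|dx|=1.0353 1/|dy|=3.8637
    cross x-line → (2,1), t=0.7868 (wall)
  → r_3 = 0.7868
beam 4: φ=270°, α=105°
  d=(-0.2588,0.9659)  start (1,1)  tX=0.9273 tY=0.2692  stride 1/|dx|=3.8637 1/|dy|=1.0353
    cross y-line → (1,2), t=0.2692
    cross x-line → (0,2), t=0.9273 (wall)
  → r_4 = 0.9273

ranges = [0.2485, 0.7661, 0.7868, 0.9273]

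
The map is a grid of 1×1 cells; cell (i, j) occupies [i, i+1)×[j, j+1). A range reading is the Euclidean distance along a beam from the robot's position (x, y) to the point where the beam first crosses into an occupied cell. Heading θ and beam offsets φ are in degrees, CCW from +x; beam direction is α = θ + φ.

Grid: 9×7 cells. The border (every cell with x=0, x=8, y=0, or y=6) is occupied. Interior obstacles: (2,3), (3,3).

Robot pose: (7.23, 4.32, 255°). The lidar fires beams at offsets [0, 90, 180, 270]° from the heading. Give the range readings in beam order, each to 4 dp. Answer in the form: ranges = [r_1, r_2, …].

ranges = [3.4371, 0.7972, 1.7393, 6.4498]

beam 1: φ=0°, α=255°
  d=(-0.2588,-0.9659)  start (7,4)  tX=0.8887 tY=0.3313  stride 1/|dx|=3.8637 1/|dy|=1.0353
    cross y-line → (7,3), t=0.3313
    cross x-line → (6,3), t=0.8887
    cross y-line → (6,2), t=1.3666
    cross y-line → (6,1), t=2.4018
    cross y-line → (6,0), t=3.4371 (wall)
  → r_1 = 3.4371
beam 2: φ=90°, α=345°
  d=(0.9659,-0.2588)  start (7,4)  tX=0.7972 tY=1.2364  stride 1/|dx|=1.0353 1/|dy|=3.8637
    cross x-line → (8,4), t=0.7972 (wall)
  → r_2 = 0.7972
beam 3: φ=180°, α=75°
  d=(0.2588,0.9659)  start (7,4)  tX=2.9751 tY=0.7040  stride 1/|dx|=3.8637 1/|dy|=1.0353
    cross y-line → (7,5), t=0.7040
    cross y-line → (7,6), t=1.7393 (wall)
  → r_3 = 1.7393
beam 4: φ=270°, α=165°
  d=(-0.9659,0.2588)  start (7,4)  tX=0.2381 tY=2.6273  stride 1/|dx|=1.0353 1/|dy|=3.8637
    cross x-line → (6,4), t=0.2381
    cross x-line → (5,4), t=1.2734
    cross x-line → (4,4), t=2.3087
    cross y-line → (4,5), t=2.6273
    cross x-line → (3,5), t=3.3439
    cross x-line → (2,5), t=4.3792
    cross x-line → (1,5), t=5.4145
    cross x-line → (0,5), t=6.4498 (wall)
  → r_4 = 6.4498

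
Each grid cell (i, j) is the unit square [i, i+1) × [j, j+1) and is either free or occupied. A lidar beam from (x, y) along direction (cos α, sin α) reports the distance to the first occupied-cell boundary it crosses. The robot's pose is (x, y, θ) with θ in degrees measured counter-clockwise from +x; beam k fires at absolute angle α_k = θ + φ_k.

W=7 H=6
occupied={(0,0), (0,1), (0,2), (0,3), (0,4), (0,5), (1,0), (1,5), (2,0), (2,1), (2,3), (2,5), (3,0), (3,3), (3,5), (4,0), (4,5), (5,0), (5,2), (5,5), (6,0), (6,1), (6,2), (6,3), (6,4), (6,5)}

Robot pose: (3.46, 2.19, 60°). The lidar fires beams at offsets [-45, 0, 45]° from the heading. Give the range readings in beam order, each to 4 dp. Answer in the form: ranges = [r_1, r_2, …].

beam 1: φ=-45°, α=15°
  cosα=0.9659 sinα=0.2588 | (3,2) | tMaxX 0.5590 tMaxY 3.1296 | tΔX 1.0353 tΔY 3.8637
    t=0.5590 [x] (4,2)
    t=1.5943 [x] (5,2) — stop
  → r_1 = 1.5943
beam 2: φ=0°, α=60°
  cosα=0.5000 sinα=0.8660 | (3,2) | tMaxX 1.0800 tMaxY 0.9353 | tΔX 2.0000 tΔY 1.1547
    t=0.9353 [y] (3,3) — stop
  → r_2 = 0.9353
beam 3: φ=45°, α=105°
  cosα=-0.2588 sinα=0.9659 | (3,2) | tMaxX 1.7773 tMaxY 0.8386 | tΔX 3.8637 tΔY 1.0353
    t=0.8386 [y] (3,3) — stop
  → r_3 = 0.8386

ranges = [1.5943, 0.9353, 0.8386]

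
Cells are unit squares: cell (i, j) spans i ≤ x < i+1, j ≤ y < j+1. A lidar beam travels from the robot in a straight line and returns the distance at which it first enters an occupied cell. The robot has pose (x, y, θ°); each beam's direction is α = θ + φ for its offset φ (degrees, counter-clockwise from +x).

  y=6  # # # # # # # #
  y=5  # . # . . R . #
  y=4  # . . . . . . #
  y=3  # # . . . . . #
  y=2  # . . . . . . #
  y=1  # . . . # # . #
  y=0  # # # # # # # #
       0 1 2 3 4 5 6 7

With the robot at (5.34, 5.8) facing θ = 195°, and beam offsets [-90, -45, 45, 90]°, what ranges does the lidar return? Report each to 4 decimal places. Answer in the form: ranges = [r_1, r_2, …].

ranges = [0.2071, 0.4000, 5.5426, 4.9693]

beam 1: φ=-90°, α=105°
  direction (-0.2588, 0.9659); cell (5,5); t to first gridline: x 1.3137, y 0.2071 (then +3.8637 / +1.0353)
    (5,6) via y @ 0.2071  # hit
  → r_1 = 0.2071
beam 2: φ=-45°, α=150°
  direction (-0.8660, 0.5000); cell (5,5); t to first gridline: x 0.3926, y 0.4000 (then +1.1547 / +2.0000)
    (4,5) via x @ 0.3926
    (4,6) via y @ 0.4000  # hit
  → r_2 = 0.4000
beam 3: φ=45°, α=240°
  direction (-0.5000, -0.8660); cell (5,5); t to first gridline: x 0.6800, y 0.9238 (then +2.0000 / +1.1547)
    (4,5) via x @ 0.6800
    (4,4) via y @ 0.9238
    (4,3) via y @ 2.0785
    (3,3) via x @ 2.6800
    (3,2) via y @ 3.2332
    (3,1) via y @ 4.3879
    (2,1) via x @ 4.6800
    (2,0) via y @ 5.5426  # hit
  → r_3 = 5.5426
beam 4: φ=90°, α=285°
  direction (0.2588, -0.9659); cell (5,5); t to first gridline: x 2.5500, y 0.8282 (then +3.8637 / +1.0353)
    (5,4) via y @ 0.8282
    (5,3) via y @ 1.8635
    (6,3) via x @ 2.5500
    (6,2) via y @ 2.8988
    (6,1) via y @ 3.9340
    (6,0) via y @ 4.9693  # hit
  → r_4 = 4.9693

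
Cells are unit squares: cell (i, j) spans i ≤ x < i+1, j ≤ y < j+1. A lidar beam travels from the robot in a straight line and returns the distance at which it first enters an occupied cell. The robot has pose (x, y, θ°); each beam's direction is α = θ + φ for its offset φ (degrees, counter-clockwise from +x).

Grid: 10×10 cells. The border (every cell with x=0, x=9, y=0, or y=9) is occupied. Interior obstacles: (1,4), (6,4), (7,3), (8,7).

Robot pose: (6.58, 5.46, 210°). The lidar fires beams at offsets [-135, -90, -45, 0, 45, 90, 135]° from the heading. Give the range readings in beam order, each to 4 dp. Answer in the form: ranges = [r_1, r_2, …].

ranges = [3.6649, 4.0876, 5.7768, 6.4432, 0.4762, 0.5312, 2.5054]

beam 1: φ=-135°, α=75°
  dir = (cos 75°, sin 75°) = (0.2588, 0.9659); from cell (6,5)
  next x-line at t=1.6228, next y-line at t=0.5590; Δt_x=3.8637, Δt_y=1.0353
    y: enter (6,6) at t=0.5590
    y: enter (6,7) at t=1.5943
    x: enter (7,7) at t=1.6228
    y: enter (7,8) at t=2.6296
    y: enter (7,9) at t=3.6649 ← occupied
  → r_1 = 3.6649
beam 2: φ=-90°, α=120°
  dir = (cos 120°, sin 120°) = (-0.5000, 0.8660); from cell (6,5)
  next x-line at t=1.1600, next y-line at t=0.6235; Δt_x=2.0000, Δt_y=1.1547
    y: enter (6,6) at t=0.6235
    x: enter (5,6) at t=1.1600
    y: enter (5,7) at t=1.7782
    y: enter (5,8) at t=2.9329
    x: enter (4,8) at t=3.1600
    y: enter (4,9) at t=4.0876 ← occupied
  → r_2 = 4.0876
beam 3: φ=-45°, α=165°
  dir = (cos 165°, sin 165°) = (-0.9659, 0.2588); from cell (6,5)
  next x-line at t=0.6005, next y-line at t=2.0864; Δt_x=1.0353, Δt_y=3.8637
    x: enter (5,5) at t=0.6005
    x: enter (4,5) at t=1.6357
    y: enter (4,6) at t=2.0864
    x: enter (3,6) at t=2.6710
    x: enter (2,6) at t=3.7063
    x: enter (1,6) at t=4.7416
    x: enter (0,6) at t=5.7768 ← occupied
  → r_3 = 5.7768
beam 4: φ=0°, α=210°
  dir = (cos 210°, sin 210°) = (-0.8660, -0.5000); from cell (6,5)
  next x-line at t=0.6697, next y-line at t=0.9200; Δt_x=1.1547, Δt_y=2.0000
    x: enter (5,5) at t=0.6697
    y: enter (5,4) at t=0.9200
    x: enter (4,4) at t=1.8244
    y: enter (4,3) at t=2.9200
    x: enter (3,3) at t=2.9791
    x: enter (2,3) at t=4.1338
    y: enter (2,2) at t=4.9200
    x: enter (1,2) at t=5.2885
    x: enter (0,2) at t=6.4432 ← occupied
  → r_4 = 6.4432
beam 5: φ=45°, α=255°
  dir = (cos 255°, sin 255°) = (-0.2588, -0.9659); from cell (6,5)
  next x-line at t=2.2409, next y-line at t=0.4762; Δt_x=3.8637, Δt_y=1.0353
    y: enter (6,4) at t=0.4762 ← occupied
  → r_5 = 0.4762
beam 6: φ=90°, α=300°
  dir = (cos 300°, sin 300°) = (0.5000, -0.8660); from cell (6,5)
  next x-line at t=0.8400, next y-line at t=0.5312; Δt_x=2.0000, Δt_y=1.1547
    y: enter (6,4) at t=0.5312 ← occupied
  → r_6 = 0.5312
beam 7: φ=135°, α=345°
  dir = (cos 345°, sin 345°) = (0.9659, -0.2588); from cell (6,5)
  next x-line at t=0.4348, next y-line at t=1.7773; Δt_x=1.0353, Δt_y=3.8637
    x: enter (7,5) at t=0.4348
    x: enter (8,5) at t=1.4701
    y: enter (8,4) at t=1.7773
    x: enter (9,4) at t=2.5054 ← occupied
  → r_7 = 2.5054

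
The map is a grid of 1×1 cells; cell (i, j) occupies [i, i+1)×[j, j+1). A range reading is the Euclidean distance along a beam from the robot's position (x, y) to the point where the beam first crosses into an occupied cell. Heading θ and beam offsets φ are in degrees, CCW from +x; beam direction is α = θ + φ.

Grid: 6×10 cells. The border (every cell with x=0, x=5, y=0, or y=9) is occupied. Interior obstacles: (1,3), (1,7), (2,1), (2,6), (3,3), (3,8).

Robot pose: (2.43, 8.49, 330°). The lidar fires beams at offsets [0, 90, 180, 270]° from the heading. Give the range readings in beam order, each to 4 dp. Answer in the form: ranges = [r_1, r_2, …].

ranges = [0.6582, 0.5889, 1.0200, 0.8600]

beam 1: φ=0°, α=330°
  dir = (cos 330°, sin 330°) = (0.8660, -0.5000); from cell (2,8)
  next x-line at t=0.6582, next y-line at t=0.9800; Δt_x=1.1547, Δt_y=2.0000
    x: enter (3,8) at t=0.6582 ← occupied
  → r_1 = 0.6582
beam 2: φ=90°, α=60°
  dir = (cos 60°, sin 60°) = (0.5000, 0.8660); from cell (2,8)
  next x-line at t=1.1400, next y-line at t=0.5889; Δt_x=2.0000, Δt_y=1.1547
    y: enter (2,9) at t=0.5889 ← occupied
  → r_2 = 0.5889
beam 3: φ=180°, α=150°
  dir = (cos 150°, sin 150°) = (-0.8660, 0.5000); from cell (2,8)
  next x-line at t=0.4965, next y-line at t=1.0200; Δt_x=1.1547, Δt_y=2.0000
    x: enter (1,8) at t=0.4965
    y: enter (1,9) at t=1.0200 ← occupied
  → r_3 = 1.0200
beam 4: φ=270°, α=240°
  dir = (cos 240°, sin 240°) = (-0.5000, -0.8660); from cell (2,8)
  next x-line at t=0.8600, next y-line at t=0.5658; Δt_x=2.0000, Δt_y=1.1547
    y: enter (2,7) at t=0.5658
    x: enter (1,7) at t=0.8600 ← occupied
  → r_4 = 0.8600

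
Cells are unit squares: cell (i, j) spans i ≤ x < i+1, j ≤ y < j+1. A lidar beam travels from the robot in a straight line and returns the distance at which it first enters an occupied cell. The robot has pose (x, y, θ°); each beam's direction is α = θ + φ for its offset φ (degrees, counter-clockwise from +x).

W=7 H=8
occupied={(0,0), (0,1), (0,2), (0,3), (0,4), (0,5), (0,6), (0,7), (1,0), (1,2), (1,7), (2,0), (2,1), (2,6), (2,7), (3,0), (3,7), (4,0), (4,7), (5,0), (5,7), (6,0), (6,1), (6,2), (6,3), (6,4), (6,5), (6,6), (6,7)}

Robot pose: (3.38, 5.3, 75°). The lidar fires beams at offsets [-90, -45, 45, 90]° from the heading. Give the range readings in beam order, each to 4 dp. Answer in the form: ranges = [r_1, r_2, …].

ranges = [2.7124, 3.0253, 0.8083, 2.4640]

beam 1: φ=-90°, α=345°
  d=(0.9659,-0.2588)  start (3,5)  tX=0.6419 tY=1.1591  stride 1/|dx|=1.0353 1/|dy|=3.8637
    cross x-line → (4,5), t=0.6419
    cross y-line → (4,4), t=1.1591
    cross x-line → (5,4), t=1.6771
    cross x-line → (6,4), t=2.7124 (wall)
  → r_1 = 2.7124
beam 2: φ=-45°, α=30°
  d=(0.8660,0.5000)  start (3,5)  tX=0.7159 tY=1.4000  stride 1/|dx|=1.1547 1/|dy|=2.0000
    cross x-line → (4,5), t=0.7159
    cross y-line → (4,6), t=1.4000
    cross x-line → (5,6), t=1.8706
    cross x-line → (6,6), t=3.0253 (wall)
  → r_2 = 3.0253
beam 3: φ=45°, α=120°
  d=(-0.5000,0.8660)  start (3,5)  tX=0.7600 tY=0.8083  stride 1/|dx|=2.0000 1/|dy|=1.1547
    cross x-line → (2,5), t=0.7600
    cross y-line → (2,6), t=0.8083 (wall)
  → r_3 = 0.8083
beam 4: φ=90°, α=165°
  d=(-0.9659,0.2588)  start (3,5)  tX=0.3934 tY=2.7046  stride 1/|dx|=1.0353 1/|dy|=3.8637
    cross x-line → (2,5), t=0.3934
    cross x-line → (1,5), t=1.4287
    cross x-line → (0,5), t=2.4640 (wall)
  → r_4 = 2.4640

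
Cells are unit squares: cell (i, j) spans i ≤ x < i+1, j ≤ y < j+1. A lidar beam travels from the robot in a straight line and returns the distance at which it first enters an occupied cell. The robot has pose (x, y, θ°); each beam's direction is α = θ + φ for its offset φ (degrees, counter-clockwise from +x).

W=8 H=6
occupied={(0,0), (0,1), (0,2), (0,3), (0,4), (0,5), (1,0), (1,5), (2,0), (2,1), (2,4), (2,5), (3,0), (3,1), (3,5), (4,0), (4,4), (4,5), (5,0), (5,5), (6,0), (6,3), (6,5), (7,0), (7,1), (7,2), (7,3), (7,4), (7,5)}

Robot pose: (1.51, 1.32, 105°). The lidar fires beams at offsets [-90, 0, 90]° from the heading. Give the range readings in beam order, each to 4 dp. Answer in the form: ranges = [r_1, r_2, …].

ranges = [0.5073, 1.9705, 0.5280]

beam 1: φ=-90°, α=15°
  d=(0.9659,0.2588)  start (1,1)  tX=0.5073 tY=2.6273  stride 1/|dx|=1.0353 1/|dy|=3.8637
    cross x-line → (2,1), t=0.5073 (wall)
  → r_1 = 0.5073
beam 2: φ=0°, α=105°
  d=(-0.2588,0.9659)  start (1,1)  tX=1.9705 tY=0.7040  stride 1/|dx|=3.8637 1/|dy|=1.0353
    cross y-line → (1,2), t=0.7040
    cross y-line → (1,3), t=1.7393
    cross x-line → (0,3), t=1.9705 (wall)
  → r_2 = 1.9705
beam 3: φ=90°, α=195°
  d=(-0.9659,-0.2588)  start (1,1)  tX=0.5280 tY=1.2364  stride 1/|dx|=1.0353 1/|dy|=3.8637
    cross x-line → (0,1), t=0.5280 (wall)
  → r_3 = 0.5280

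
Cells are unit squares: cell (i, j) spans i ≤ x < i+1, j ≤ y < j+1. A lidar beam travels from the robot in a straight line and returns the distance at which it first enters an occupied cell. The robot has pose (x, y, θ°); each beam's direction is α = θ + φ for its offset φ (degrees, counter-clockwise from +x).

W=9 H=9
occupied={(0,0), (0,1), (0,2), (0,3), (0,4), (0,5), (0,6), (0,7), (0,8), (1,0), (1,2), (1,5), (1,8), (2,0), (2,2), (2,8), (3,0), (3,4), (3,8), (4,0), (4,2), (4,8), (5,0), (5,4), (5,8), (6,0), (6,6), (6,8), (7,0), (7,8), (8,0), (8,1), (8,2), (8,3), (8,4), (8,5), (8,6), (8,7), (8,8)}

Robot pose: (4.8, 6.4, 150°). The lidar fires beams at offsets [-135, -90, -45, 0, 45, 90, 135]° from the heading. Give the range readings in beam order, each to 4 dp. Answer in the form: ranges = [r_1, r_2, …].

beam 1: φ=-135°, α=15°
  d=(0.9659,0.2588)  start (4,6)  tX=0.2071 tY=2.3182  stride 1/|dx|=1.0353 1/|dy|=3.8637
    cross x-line → (5,6), t=0.2071
    cross x-line → (6,6), t=1.2423 (wall)
  → r_1 = 1.2423
beam 2: φ=-90°, α=60°
  d=(0.5000,0.8660)  start (4,6)  tX=0.4000 tY=0.6928  stride 1/|dx|=2.0000 1/|dy|=1.1547
    cross x-line → (5,6), t=0.4000
    cross y-line → (5,7), t=0.6928
    cross y-line → (5,8), t=1.8475 (wall)
  → r_2 = 1.8475
beam 3: φ=-45°, α=105°
  d=(-0.2588,0.9659)  start (4,6)  tX=3.0910 tY=0.6212  stride 1/|dx|=3.8637 1/|dy|=1.0353
    cross y-line → (4,7), t=0.6212
    cross y-line → (4,8), t=1.6564 (wall)
  → r_3 = 1.6564
beam 4: φ=0°, α=150°
  d=(-0.8660,0.5000)  start (4,6)  tX=0.9238 tY=1.2000  stride 1/|dx|=1.1547 1/|dy|=2.0000
    cross x-line → (3,6), t=0.9238
    cross y-line → (3,7), t=1.2000
    cross x-line → (2,7), t=2.0785
    cross y-line → (2,8), t=3.2000 (wall)
  → r_4 = 3.2000
beam 5: φ=45°, α=195°
  d=(-0.9659,-0.2588)  start (4,6)  tX=0.8282 tY=1.5455  stride 1/|dx|=1.0353 1/|dy|=3.8637
    cross x-line → (3,6), t=0.8282
    cross y-line → (3,5), t=1.5455
    cross x-line → (2,5), t=1.8635
    cross x-line → (1,5), t=2.8988 (wall)
  → r_5 = 2.8988
beam 6: φ=90°, α=240°
  d=(-0.5000,-0.8660)  start (4,6)  tX=1.6000 tY=0.4619  stride 1/|dx|=2.0000 1/|dy|=1.1547
    cross y-line → (4,5), t=0.4619
    cross x-line → (3,5), t=1.6000
    cross y-line → (3,4), t=1.6166 (wall)
  → r_6 = 1.6166
beam 7: φ=135°, α=285°
  d=(0.2588,-0.9659)  start (4,6)  tX=0.7727 tY=0.4141  stride 1/|dx|=3.8637 1/|dy|=1.0353
    cross y-line → (4,5), t=0.4141
    cross x-line → (5,5), t=0.7727
    cross y-line → (5,4), t=1.4494 (wall)
  → r_7 = 1.4494

ranges = [1.2423, 1.8475, 1.6564, 3.2000, 2.8988, 1.6166, 1.4494]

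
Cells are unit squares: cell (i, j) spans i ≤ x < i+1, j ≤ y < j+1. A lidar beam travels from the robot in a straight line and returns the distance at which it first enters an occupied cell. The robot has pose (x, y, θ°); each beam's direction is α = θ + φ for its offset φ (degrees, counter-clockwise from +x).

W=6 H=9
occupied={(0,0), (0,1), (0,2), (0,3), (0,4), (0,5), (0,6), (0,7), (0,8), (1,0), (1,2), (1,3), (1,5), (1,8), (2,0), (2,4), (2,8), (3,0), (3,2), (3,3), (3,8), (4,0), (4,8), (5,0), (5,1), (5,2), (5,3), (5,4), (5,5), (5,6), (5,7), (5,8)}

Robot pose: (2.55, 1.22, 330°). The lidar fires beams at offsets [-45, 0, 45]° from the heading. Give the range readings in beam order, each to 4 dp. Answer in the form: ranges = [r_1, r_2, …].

beam 1: φ=-45°, α=285°
  d=(0.2588,-0.9659)  start (2,1)  tX=1.7387 tY=0.2278  stride 1/|dx|=3.8637 1/|dy|=1.0353
    cross y-line → (2,0), t=0.2278 (wall)
  → r_1 = 0.2278
beam 2: φ=0°, α=330°
  d=(0.8660,-0.5000)  start (2,1)  tX=0.5196 tY=0.4400  stride 1/|dx|=1.1547 1/|dy|=2.0000
    cross y-line → (2,0), t=0.4400 (wall)
  → r_2 = 0.4400
beam 3: φ=45°, α=15°
  d=(0.9659,0.2588)  start (2,1)  tX=0.4659 tY=3.0137  stride 1/|dx|=1.0353 1/|dy|=3.8637
    cross x-line → (3,1), t=0.4659
    cross x-line → (4,1), t=1.5012
    cross x-line → (5,1), t=2.5364 (wall)
  → r_3 = 2.5364

ranges = [0.2278, 0.4400, 2.5364]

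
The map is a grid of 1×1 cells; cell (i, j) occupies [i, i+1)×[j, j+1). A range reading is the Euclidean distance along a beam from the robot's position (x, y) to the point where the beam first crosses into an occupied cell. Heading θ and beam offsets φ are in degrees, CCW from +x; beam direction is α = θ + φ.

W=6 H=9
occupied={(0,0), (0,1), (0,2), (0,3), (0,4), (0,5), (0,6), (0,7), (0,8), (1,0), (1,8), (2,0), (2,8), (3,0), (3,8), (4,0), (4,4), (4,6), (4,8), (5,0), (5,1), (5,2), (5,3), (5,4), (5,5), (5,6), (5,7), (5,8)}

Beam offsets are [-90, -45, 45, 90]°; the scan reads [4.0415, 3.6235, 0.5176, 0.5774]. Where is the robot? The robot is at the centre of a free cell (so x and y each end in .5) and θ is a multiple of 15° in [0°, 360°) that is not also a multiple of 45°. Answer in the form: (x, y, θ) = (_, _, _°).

Candidates: 26 free-cell centres × 16 headings = 416 poses. Raycast each; keep the one whose scan matches to 4 dp.
  (4.5, 3.5, 210°): beam 1 = 0.5774 ≠ 4.0415 ✗
  (1.5, 1.5, 105°): beam 1 = 3.6235 ≠ 4.0415 ✗
  (1.5, 7.5, 30°): beam 1 = 7.0000 ≠ 4.0415 ✗
  (2.5, 6.5, 255°): beam 1 = 1.5529 ≠ 4.0415 ✗
  …
  (4.5, 5.5, 240°): r_1=4.0415, r_2=3.6235, r_3=0.5176, r_4=0.5774 — all match ✓
No second candidate reproduces the full scan.

(x, y, θ) = (4.5, 5.5, 240°)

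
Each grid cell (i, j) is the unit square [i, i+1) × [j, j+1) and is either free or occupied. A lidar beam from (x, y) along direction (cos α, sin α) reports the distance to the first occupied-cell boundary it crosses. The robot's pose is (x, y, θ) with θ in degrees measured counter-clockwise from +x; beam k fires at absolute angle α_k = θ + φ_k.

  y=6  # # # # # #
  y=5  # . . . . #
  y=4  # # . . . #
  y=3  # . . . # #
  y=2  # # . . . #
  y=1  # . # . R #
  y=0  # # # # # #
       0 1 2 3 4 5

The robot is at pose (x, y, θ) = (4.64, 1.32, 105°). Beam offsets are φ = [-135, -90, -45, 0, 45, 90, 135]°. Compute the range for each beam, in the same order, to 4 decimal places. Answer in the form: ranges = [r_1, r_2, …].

ranges = [0.4157, 0.3727, 0.7200, 1.7393, 3.0484, 1.2364, 0.3695]

beam 1: φ=-135°, α=330°
  cosα=0.8660 sinα=-0.5000 | (4,1) | tMaxX 0.4157 tMaxY 0.6400 | tΔX 1.1547 tΔY 2.0000
    t=0.4157 [x] (5,1) — stop
  → r_1 = 0.4157
beam 2: φ=-90°, α=15°
  cosα=0.9659 sinα=0.2588 | (4,1) | tMaxX 0.3727 tMaxY 2.6273 | tΔX 1.0353 tΔY 3.8637
    t=0.3727 [x] (5,1) — stop
  → r_2 = 0.3727
beam 3: φ=-45°, α=60°
  cosα=0.5000 sinα=0.8660 | (4,1) | tMaxX 0.7200 tMaxY 0.7852 | tΔX 2.0000 tΔY 1.1547
    t=0.7200 [x] (5,1) — stop
  → r_3 = 0.7200
beam 4: φ=0°, α=105°
  cosα=-0.2588 sinα=0.9659 | (4,1) | tMaxX 2.4728 tMaxY 0.7040 | tΔX 3.8637 tΔY 1.0353
    t=0.7040 [y] (4,2)
    t=1.7393 [y] (4,3) — stop
  → r_4 = 1.7393
beam 5: φ=45°, α=150°
  cosα=-0.8660 sinα=0.5000 | (4,1) | tMaxX 0.7390 tMaxY 1.3600 | tΔX 1.1547 tΔY 2.0000
    t=0.7390 [x] (3,1)
    t=1.3600 [y] (3,2)
    t=1.8937 [x] (2,2)
    t=3.0484 [x] (1,2) — stop
  → r_5 = 3.0484
beam 6: φ=90°, α=195°
  cosα=-0.9659 sinα=-0.2588 | (4,1) | tMaxX 0.6626 tMaxY 1.2364 | tΔX 1.0353 tΔY 3.8637
    t=0.6626 [x] (3,1)
    t=1.2364 [y] (3,0) — stop
  → r_6 = 1.2364
beam 7: φ=135°, α=240°
  cosα=-0.5000 sinα=-0.8660 | (4,1) | tMaxX 1.2800 tMaxY 0.3695 | tΔX 2.0000 tΔY 1.1547
    t=0.3695 [y] (4,0) — stop
  → r_7 = 0.3695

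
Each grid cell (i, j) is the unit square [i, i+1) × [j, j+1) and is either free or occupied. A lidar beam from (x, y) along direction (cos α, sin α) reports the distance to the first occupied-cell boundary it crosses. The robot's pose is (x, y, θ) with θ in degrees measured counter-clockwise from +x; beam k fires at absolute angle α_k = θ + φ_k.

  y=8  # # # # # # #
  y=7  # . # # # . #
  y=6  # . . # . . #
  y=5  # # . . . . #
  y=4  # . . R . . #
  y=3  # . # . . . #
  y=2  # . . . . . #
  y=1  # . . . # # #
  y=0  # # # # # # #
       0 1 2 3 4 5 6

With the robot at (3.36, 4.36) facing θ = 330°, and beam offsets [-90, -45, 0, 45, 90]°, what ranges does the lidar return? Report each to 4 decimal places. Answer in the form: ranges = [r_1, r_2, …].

beam 1: φ=-90°, α=240°
  direction (-0.5000, -0.8660); cell (3,4); t to first gridline: x 0.7200, y 0.4157 (then +2.0000 / +1.1547)
    (3,3) via y @ 0.4157
    (2,3) via x @ 0.7200  # hit
  → r_1 = 0.7200
beam 2: φ=-45°, α=285°
  direction (0.2588, -0.9659); cell (3,4); t to first gridline: x 2.4728, y 0.3727 (then +3.8637 / +1.0353)
    (3,3) via y @ 0.3727
    (3,2) via y @ 1.4080
    (3,1) via y @ 2.4433
    (4,1) via x @ 2.4728  # hit
  → r_2 = 2.4728
beam 3: φ=0°, α=330°
  direction (0.8660, -0.5000); cell (3,4); t to first gridline: x 0.7390, y 0.7200 (then +1.1547 / +2.0000)
    (3,3) via y @ 0.7200
    (4,3) via x @ 0.7390
    (5,3) via x @ 1.8937
    (5,2) via y @ 2.7200
    (6,2) via x @ 3.0484  # hit
  → r_3 = 3.0484
beam 4: φ=45°, α=15°
  direction (0.9659, 0.2588); cell (3,4); t to first gridline: x 0.6626, y 2.4728 (then +1.0353 / +3.8637)
    (4,4) via x @ 0.6626
    (5,4) via x @ 1.6979
    (5,5) via y @ 2.4728
    (6,5) via x @ 2.7331  # hit
  → r_4 = 2.7331
beam 5: φ=90°, α=60°
  direction (0.5000, 0.8660); cell (3,4); t to first gridline: x 1.2800, y 0.7390 (then +2.0000 / +1.1547)
    (3,5) via y @ 0.7390
    (4,5) via x @ 1.2800
    (4,6) via y @ 1.8937
    (4,7) via y @ 3.0484  # hit
  → r_5 = 3.0484

ranges = [0.7200, 2.4728, 3.0484, 2.7331, 3.0484]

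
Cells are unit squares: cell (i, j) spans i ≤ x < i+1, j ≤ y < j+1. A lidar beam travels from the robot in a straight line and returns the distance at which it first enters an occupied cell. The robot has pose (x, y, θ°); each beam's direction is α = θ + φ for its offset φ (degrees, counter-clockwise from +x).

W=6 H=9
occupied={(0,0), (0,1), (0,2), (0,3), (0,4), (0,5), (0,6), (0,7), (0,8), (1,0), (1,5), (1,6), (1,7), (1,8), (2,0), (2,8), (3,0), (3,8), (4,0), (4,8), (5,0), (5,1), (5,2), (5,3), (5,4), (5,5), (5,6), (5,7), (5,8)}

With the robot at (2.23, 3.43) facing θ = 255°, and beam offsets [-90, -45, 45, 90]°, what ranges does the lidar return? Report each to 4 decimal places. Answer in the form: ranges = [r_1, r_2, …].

ranges = [1.2734, 1.4203, 2.8059, 2.8677]

beam 1: φ=-90°, α=165°
  d=(-0.9659,0.2588)  start (2,3)  tX=0.2381 tY=2.2023  stride 1/|dx|=1.0353 1/|dy|=3.8637
    cross x-line → (1,3), t=0.2381
    cross x-line → (0,3), t=1.2734 (wall)
  → r_1 = 1.2734
beam 2: φ=-45°, α=210°
  d=(-0.8660,-0.5000)  start (2,3)  tX=0.2656 tY=0.8600  stride 1/|dx|=1.1547 1/|dy|=2.0000
    cross x-line → (1,3), t=0.2656
    cross y-line → (1,2), t=0.8600
    cross x-line → (0,2), t=1.4203 (wall)
  → r_2 = 1.4203
beam 3: φ=45°, α=300°
  d=(0.5000,-0.8660)  start (2,3)  tX=1.5400 tY=0.4965  stride 1/|dx|=2.0000 1/|dy|=1.1547
    cross y-line → (2,2), t=0.4965
    cross x-line → (3,2), t=1.5400
    cross y-line → (3,1), t=1.6512
    cross y-line → (3,0), t=2.8059 (wall)
  → r_3 = 2.8059
beam 4: φ=90°, α=345°
  d=(0.9659,-0.2588)  start (2,3)  tX=0.7972 tY=1.6614  stride 1/|dx|=1.0353 1/|dy|=3.8637
    cross x-line → (3,3), t=0.7972
    cross y-line → (3,2), t=1.6614
    cross x-line → (4,2), t=1.8324
    cross x-line → (5,2), t=2.8677 (wall)
  → r_4 = 2.8677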